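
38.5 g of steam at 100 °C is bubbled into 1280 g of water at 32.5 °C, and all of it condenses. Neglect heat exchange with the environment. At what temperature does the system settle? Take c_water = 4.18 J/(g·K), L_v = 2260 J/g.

T_f ≈ 50.3 °C

Conservation of energy gives ΣQ = 0:
latent heat released on condensation: 38.5·2260 = 87010; condensed water 100 °C→T: 160.93(T − 100); water warms: 1280·4.18·(T − 32.5) = 5350.4(T − 32.5)
5511.3 T = 87010 + 16093 + 173888 = 276991
T ≈ 50.26 °C (< 100 °C, so full condensation is consistent).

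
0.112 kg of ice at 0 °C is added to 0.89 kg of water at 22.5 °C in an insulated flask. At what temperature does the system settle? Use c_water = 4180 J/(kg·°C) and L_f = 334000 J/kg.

T_f ≈ 11.1 °C

Energy balance with sensible and latent terms:
latent heat to melt: 0.112·334000 = 37408
  meltwater 0→T: 0.112·4180·T = 468.16 T
  water: 3720.2(T − 22.5)
4188.4 T = 83704 − 37408 = 46296
T ≈ 11.05 °C — above 0 °C, consistent with complete melting.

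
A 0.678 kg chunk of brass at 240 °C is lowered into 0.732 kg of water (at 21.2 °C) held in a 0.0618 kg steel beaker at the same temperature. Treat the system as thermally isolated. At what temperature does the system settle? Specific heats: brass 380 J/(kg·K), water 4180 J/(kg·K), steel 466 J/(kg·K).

T_f = Σ m_i c_i T_i / Σ m_i c_i:
T_f = (257.64*240 + 3059.8*21.2 + 28.8*21.2) / (257.64 + 3059.8 + 28.8)
    = 127311 / 3346.2 ≈ 38.05 °C

T_f ≈ 38.0 °C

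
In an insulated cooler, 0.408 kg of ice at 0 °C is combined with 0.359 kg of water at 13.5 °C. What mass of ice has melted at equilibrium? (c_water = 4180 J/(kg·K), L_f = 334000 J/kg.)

m_melted ≈ 0.0607 kg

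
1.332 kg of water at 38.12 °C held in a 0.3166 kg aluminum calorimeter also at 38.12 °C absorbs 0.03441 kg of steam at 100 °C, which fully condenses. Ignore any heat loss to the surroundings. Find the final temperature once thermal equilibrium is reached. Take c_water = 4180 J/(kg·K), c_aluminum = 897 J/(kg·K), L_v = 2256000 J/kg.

T_f ≈ 52.6 °C

Energy balance with sensible and latent terms:
steam→water at 100 °C releases m L_v = 0.03441×2256000 = 77629
  condensed water 100 °C→T: 143.83(T − 100)
  original water: 5567.8(T − 38.12)
  aluminum cup: 0.3166×897×(T − 38.12) = 283.99(T − 38.12)
5995.6 T = 77629 + 14383 + 223069 = 315081
T ≈ 52.55 °C (< 100 °C, so full condensation is consistent).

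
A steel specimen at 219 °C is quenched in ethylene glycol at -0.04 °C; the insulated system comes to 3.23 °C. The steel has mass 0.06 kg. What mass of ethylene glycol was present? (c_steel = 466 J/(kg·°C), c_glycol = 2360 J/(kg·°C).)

Heat lost by the steel = heat gained by the glycol:
0.06·466·(219 − 3.23) = m·2360·(3.23 − (-0.04))
7717.2 m = 6032.9  ⇒  m ≈ 0.7818 kg

m ≈ 0.782 kg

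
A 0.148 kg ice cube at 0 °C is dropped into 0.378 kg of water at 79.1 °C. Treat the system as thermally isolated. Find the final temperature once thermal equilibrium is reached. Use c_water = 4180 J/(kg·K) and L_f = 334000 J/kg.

Taking heat into each body as positive, Σ m c ΔT = 0:
fusion: m_ice L_f = 0.148×334000 = 49432
  warm the meltwater: 618.64 T
  water cools: 0.378×4180×(T − 79.1) = 1580(T − 79.1)
2198.7 T = 124981 − 49432 = 75549
T ≈ 34.36 °C (positive, so assuming full melt was valid).

T_f ≈ 34.4 °C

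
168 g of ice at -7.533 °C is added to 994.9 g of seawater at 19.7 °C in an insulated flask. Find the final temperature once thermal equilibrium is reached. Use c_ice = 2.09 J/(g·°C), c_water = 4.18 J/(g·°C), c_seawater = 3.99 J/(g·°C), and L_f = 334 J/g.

T_f ≈ 4.2 °C

Let T be the final temperature. ΣQ_i = 0:
ice -7.533→0 °C: 168×2.09×7.533 = 2645; latent heat to melt: 168×334 = 56112; warm the meltwater: 702.24 T; seawater: 3969.7(T − 19.7)
4671.9 T = 78202 − 58757 = 19445
T ≈ 4.16 °C (positive, so assuming full melt was valid).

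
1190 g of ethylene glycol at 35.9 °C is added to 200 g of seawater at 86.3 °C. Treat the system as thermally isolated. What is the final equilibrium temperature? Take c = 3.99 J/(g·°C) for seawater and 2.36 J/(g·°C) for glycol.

T_f ≈ 47.1 °C

Heat gained plus heat lost sum to zero:
200×3.99×(T − 86.3) + 1190×2.36×(T − 35.9) = 0
798(T − 86.3) + 2808.4(T − 35.9) = 0
3606.4 T = 169689
T = 169689/3606.4 ≈ 47.05 °C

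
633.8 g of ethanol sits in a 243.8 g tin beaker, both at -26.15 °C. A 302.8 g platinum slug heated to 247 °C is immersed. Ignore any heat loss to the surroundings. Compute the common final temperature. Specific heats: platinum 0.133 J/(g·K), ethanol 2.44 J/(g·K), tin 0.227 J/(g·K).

T_f ≈ -19.5 °C

Setting the total heat transfer to zero:
302.8×0.133×(T − 247) + 633.8×2.44×(T − (-26.15)) + 243.8×0.227×(T − (-26.15)) = 0
(40.27 + 1546.5 + 55.34) T = 40.27×247 + 1546.5×(-26.15) + 55.34×(-26.15)
T = -31940/1642.1 ≈ -19.45 °C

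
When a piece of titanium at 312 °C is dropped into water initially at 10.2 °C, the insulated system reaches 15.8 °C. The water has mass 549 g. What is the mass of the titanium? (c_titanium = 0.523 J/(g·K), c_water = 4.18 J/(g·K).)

m ≈ 83 g

|Q_titanium| = |Q_water|:
m·0.523·(312 − 15.8) = 549·4.18·(15.8 − 10.2)
154.91 m = 12851  ⇒  m ≈ 82.96 g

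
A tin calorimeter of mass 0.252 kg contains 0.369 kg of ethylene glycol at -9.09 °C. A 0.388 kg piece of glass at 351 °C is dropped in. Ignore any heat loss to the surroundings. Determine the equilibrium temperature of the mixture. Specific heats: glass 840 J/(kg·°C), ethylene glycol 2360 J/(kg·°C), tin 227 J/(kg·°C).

T_f ≈ 84.5 °C

Taking heat into each body as positive, Σ m c ΔT = 0:
0.388×840×(T − 351) + 0.369×2360×(T − (-9.09)) + 0.252×227×(T − (-9.09)) = 0
325.92(T − 351) + 870.84(T − (-9.09)) + 57.2(T − (-9.09)) = 0
1254 T = 105962
T = 105962 / 1254 = 84.5 °C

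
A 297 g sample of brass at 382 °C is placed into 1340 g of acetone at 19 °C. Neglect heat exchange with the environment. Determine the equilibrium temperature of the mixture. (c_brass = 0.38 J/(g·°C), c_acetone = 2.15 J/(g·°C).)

T_f ≈ 32.7 °C

T_f = Σ m_i c_i T_i / Σ m_i c_i:
T_f = (112.86×382 + 2881×19) / (112.86 + 2881)
    = 97852 / 2993.9 ≈ 32.68 °C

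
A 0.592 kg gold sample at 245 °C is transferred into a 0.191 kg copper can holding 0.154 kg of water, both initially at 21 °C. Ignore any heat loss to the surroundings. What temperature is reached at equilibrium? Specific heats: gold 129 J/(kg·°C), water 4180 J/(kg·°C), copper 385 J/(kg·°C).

Heat gained plus heat lost sum to zero:
0.592*129*(T − 245) + 0.154*4180*(T − 21) + 0.191*385*(T − 21) = 0
76.37(T − 245) + 643.72(T − 21) + 73.53(T − 21) = 0
(76.37 + 643.72 + 73.53) T = 76.37*245 + 643.72*21 + 73.53*21
T = 33773/793.62 ≈ 42.55 °C

T_f ≈ 42.6 °C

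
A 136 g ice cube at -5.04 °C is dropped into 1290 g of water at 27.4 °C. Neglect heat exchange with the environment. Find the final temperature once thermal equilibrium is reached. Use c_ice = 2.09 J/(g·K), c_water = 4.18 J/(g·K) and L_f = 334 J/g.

T_f ≈ 16.9 °C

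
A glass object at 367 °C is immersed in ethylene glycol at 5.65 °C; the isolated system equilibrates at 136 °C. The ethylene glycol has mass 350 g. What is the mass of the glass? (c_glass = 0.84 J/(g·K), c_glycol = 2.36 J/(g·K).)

m ≈ 555 g

Setting the total heat transfer to zero:
m×0.84×(136 − 367) + 350×2.36×(136 − 5.65) = 0
-194.04 m = -107669
m = -107669/-194.04 ≈ 554.9 g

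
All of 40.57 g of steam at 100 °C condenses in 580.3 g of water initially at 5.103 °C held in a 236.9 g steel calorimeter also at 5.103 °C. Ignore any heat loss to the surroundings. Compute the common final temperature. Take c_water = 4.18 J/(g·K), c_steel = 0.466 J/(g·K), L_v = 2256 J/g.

T_f ≈ 44.9 °C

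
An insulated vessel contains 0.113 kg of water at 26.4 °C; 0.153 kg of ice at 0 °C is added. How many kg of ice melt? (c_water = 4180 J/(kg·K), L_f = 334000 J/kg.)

m_melted ≈ 0.0373 kg

Heat available from the water dropping to 0 °C: 0.113×4180×26.4 = 12470 J.
Melting all 0.153 kg of ice would need 0.153×334000 = 51102 J.
That's not enough to melt it all — equilibrium is at 0 °C with ice remaining.
Mass melted = 12470/334000 ≈ 0.03733 kg.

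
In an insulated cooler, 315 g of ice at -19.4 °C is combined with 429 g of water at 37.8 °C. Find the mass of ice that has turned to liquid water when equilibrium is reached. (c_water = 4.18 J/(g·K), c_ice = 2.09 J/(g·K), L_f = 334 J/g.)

Cooling the water to 0 °C releases 429×4.18×37.8 = 67784 J.
Warming the ice to 0 °C takes 315×2.09×19.4 = 12772 J, leaving 55012 J for melting.
Fully melting the ice requires m_ice L_f = 315×334 = 105210 J.
Since 55012 < 105210 J, not all the ice melts; equilibrium is at 0 °C.
m_melted×334 = 55012  ⇒  m_melted ≈ 164.7 g.

m_melted ≈ 165 g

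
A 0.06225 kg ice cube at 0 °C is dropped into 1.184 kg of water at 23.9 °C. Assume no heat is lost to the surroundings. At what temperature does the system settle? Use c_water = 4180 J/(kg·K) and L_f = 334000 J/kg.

T_f ≈ 18.7 °C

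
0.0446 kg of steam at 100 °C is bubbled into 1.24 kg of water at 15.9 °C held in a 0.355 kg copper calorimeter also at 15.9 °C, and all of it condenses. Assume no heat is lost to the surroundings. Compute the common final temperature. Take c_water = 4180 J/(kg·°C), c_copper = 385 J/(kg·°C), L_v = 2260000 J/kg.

T_f ≈ 37.1 °C

Net heat exchanged in the isolated system is zero:
latent heat released on condensation: 0.0446·2260000 = 100796
  condensed water 100 °C→T: 186.43(T − 100)
  water warms: 1.24·4180·(T − 15.9) = 5183.2(T − 15.9)
  copper cup: 0.355·385·(T − 15.9) = 136.67(T − 15.9)
5506.3 T = 100796 + 18643 + 84586 = 204025
T ≈ 37.05 °C, under the boiling point, so the assumption holds.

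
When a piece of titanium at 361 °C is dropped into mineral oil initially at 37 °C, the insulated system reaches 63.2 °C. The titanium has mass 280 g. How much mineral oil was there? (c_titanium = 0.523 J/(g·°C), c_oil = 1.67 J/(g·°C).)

m ≈ 997 g

Heat lost by the titanium = heat gained by the oil:
280×0.523×(361 − 63.2) = m×1.67×(63.2 − 37)
43.75 m = 43610  ⇒  m ≈ 996.7 g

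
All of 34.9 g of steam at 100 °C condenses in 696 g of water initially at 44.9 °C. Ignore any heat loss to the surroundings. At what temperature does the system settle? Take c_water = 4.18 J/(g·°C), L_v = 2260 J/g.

T_f ≈ 73.3 °C

Heat gained plus heat lost sum to zero:
latent heat released on condensation: 34.9·2260 = 78874; condensate cools 100→T: 34.9·4.18·(T − 100) = 145.88(T − 100); water warms: 696·4.18·(T − 44.9) = 2909.3(T − 44.9)
3055.2 T = 78874 + 14588 + 130627 = 224089
T ≈ 73.35 °C — below 100 °C, confirming all the steam condensed.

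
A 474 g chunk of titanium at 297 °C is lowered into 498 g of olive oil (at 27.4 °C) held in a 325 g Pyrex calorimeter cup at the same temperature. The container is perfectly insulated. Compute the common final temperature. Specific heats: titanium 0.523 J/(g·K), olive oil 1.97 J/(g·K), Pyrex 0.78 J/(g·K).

T_f ≈ 72.5 °C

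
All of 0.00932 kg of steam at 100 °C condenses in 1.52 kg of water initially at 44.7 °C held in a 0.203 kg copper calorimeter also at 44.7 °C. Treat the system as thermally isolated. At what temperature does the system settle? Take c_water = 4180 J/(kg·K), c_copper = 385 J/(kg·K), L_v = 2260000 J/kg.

T_f ≈ 48.3 °C

Net heat exchanged in the isolated system is zero:
steam→water at 100 °C releases m L_v = 0.00932×2260000 = 21063
  condensed water 100 °C→T: 38.96(T − 100)
  original water: 6353.6(T − 44.7)
  cup: 78.16(T − 44.7)
6470.7 T = 21063 + 3895.8 + 287499 = 312458
T ≈ 48.29 °C — below 100 °C, confirming all the steam condensed.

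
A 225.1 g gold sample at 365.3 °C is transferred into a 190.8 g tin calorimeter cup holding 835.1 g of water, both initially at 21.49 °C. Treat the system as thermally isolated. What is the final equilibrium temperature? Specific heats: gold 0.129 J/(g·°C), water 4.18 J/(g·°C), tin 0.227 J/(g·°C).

Heat gained plus heat lost sum to zero:
225.1×0.129×(T − 365.3) + 835.1×4.18×(T − 21.49) + 190.8×0.227×(T − 21.49) = 0
29.04(T − 365.3) + 3490.7(T − 21.49) + 43.31(T − 21.49) = 0
3563.1 T = 86554
T = 86554/3563.1 ≈ 24.29 °C

T_f ≈ 24.3 °C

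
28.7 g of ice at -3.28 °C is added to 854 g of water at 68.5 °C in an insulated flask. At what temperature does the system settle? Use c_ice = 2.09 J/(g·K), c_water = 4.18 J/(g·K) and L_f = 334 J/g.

T_f ≈ 63.6 °C

Setting the total heat transfer to zero:
ice -3.28→0 °C: 28.7·2.09·3.28 = 196.74
  melt ice: 28.7·334 = 9585.8
  meltwater 0→T: 28.7·4.18·T = 119.97 T
  water: 3569.7(T − 68.5)
3689.7 T = 244526 − 9782.5 = 234743
T ≈ 63.62 °C — above 0 °C, consistent with complete melting.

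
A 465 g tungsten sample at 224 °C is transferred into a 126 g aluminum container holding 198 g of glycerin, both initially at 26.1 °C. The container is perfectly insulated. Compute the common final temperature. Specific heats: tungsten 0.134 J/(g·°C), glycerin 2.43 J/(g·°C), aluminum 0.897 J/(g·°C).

T_f is the heat-capacity-weighted average of the initial temperatures:
T_f = (62.31*224 + 481.14*26.1 + 113.02*26.1) / (62.31 + 481.14 + 113.02)
    = 29465 / 656.47 ≈ 44.88 °C

T_f ≈ 44.9 °C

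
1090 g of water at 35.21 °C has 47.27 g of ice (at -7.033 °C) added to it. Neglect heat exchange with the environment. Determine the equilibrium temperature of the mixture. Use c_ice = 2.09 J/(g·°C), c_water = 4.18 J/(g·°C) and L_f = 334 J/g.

T_f ≈ 30.3 °C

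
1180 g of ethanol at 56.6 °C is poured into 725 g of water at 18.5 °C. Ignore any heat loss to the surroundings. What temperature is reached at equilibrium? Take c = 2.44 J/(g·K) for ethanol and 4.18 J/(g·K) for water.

Conservation of energy gives ΣQ = 0:
1180·2.44·(T − 56.6) + 725·4.18·(T − 18.5) = 0
(2879.2 + 3030.5) T = 2879.2·56.6 + 3030.5·18.5
T = 219027 / 5909.7 = 37.1 °C

T_f ≈ 37.1 °C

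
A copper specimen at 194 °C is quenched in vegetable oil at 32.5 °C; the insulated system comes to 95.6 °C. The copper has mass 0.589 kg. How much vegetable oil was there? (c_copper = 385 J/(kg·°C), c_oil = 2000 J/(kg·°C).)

m ≈ 0.177 kg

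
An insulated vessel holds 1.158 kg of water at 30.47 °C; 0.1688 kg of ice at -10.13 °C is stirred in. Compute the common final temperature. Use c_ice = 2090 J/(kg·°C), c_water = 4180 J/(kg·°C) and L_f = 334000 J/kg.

T_f ≈ 15.8 °C

Energy conservation, ΣQ = 0:
ice -10.13→0 °C: 0.1688·2090·10.13 = 3573.8
  fusion: m_ice L_f = 0.1688·334000 = 56379
  meltwater 0→T: 0.1688·4180·T = 705.58 T
  water cools: 1.158·4180·(T − 30.47) = 4840.4(T − 30.47)
5546 T = 147488 − 59953 = 87535
T ≈ 15.78 °C — above 0 °C, consistent with complete melting.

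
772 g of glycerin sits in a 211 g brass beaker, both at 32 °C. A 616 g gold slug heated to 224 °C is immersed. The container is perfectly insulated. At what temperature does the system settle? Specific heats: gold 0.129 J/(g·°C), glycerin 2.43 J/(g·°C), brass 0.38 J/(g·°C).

Setting the total heat transfer to zero:
616*0.129*(T − 224) + 772*2.43*(T − 32) + 211*0.38*(T − 32) = 0
79.46(T − 224) + 1876(T − 32) + 80.18(T − 32) = 0
2035.6 T = 80396
T ≈ 39.50 °C

T_f ≈ 39.5 °C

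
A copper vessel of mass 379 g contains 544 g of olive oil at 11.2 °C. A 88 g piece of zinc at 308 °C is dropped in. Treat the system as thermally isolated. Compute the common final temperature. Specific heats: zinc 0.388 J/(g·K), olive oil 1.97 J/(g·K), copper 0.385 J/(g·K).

T_f ≈ 19.3 °C

Setting the total heat transfer to zero:
88·0.388·(T − 308) + 544·1.97·(T − 11.2) + 379·0.385·(T − 11.2) = 0
(34.14 + 1071.7 + 145.91) T = 34.14·308 + 1071.7·11.2 + 145.91·11.2
T ≈ 19.30 °C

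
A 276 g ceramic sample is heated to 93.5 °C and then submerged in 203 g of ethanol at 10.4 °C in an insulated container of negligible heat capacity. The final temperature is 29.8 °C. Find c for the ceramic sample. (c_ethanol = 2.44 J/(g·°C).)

Heat lost by the ceramic sample = heat gained by the ethanol:
276·c·(93.5 − 29.8) = 203·2.44·(29.8 − 10.4)
17581 c = 9609.2  ⇒  c ≈ 0.5466 J/(g·°C)

c ≈ 0.547 J/(g·°C)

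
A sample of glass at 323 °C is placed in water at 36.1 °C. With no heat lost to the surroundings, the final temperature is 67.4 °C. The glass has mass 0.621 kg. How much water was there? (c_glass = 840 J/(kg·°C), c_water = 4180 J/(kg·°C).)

Taking heat into each body as positive, Σ m c ΔT = 0:
0.621×840×(67.4 − 323) + m×4180×(67.4 − 36.1) = 0
130834 m = 133331
m = 133331/130834 ≈ 1.019 kg

m ≈ 1.02 kg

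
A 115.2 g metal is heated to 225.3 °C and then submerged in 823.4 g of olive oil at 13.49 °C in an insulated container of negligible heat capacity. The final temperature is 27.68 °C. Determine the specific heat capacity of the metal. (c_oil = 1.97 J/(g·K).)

Heat lost by the metal = heat gained by the oil:
115.2×c×(225.3 − 27.68) = 823.4×1.97×(27.68 − 13.49)
22766 c = 23018  ⇒  c ≈ 1.011 J/(g·K)

c ≈ 1.01 J/(g·K)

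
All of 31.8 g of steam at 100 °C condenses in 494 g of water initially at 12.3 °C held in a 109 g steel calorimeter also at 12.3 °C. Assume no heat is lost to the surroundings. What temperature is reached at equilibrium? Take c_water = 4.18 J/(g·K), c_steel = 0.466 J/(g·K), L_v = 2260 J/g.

T_f ≈ 49.4 °C

Sum of m c ΔT and latent-heat terms is zero:
steam→water at 100 °C releases m L_v = 31.8·2260 = 71868
  condensate cools 100→T: 31.8·4.18·(T − 100) = 132.92(T − 100)
  original water: 2064.9(T − 12.3)
  steel cup: 109·0.466·(T − 12.3) = 50.79(T − 12.3)
2248.6 T = 71868 + 13292 + 26023 = 111184
T ≈ 49.44 °C (< 100 °C, so full condensation is consistent).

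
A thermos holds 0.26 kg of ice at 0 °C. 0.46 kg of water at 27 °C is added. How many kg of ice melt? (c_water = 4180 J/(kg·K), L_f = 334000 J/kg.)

m_melted ≈ 0.155 kg

Cooling the water to 0 °C releases 0.46×4180×27 = 51916 J.
Melting all 0.26 kg of ice would need 0.26×334000 = 86840 J.
51916 J < 86840 J, so only part of the ice melts and the system sits at 0 °C.
m_melt = 51916 / L_f = 0.1554 kg.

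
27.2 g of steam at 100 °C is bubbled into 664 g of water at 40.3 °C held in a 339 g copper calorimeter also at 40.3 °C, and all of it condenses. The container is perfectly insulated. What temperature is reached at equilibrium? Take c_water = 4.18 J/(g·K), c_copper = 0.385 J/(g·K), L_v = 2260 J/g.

T_f ≈ 62.9 °C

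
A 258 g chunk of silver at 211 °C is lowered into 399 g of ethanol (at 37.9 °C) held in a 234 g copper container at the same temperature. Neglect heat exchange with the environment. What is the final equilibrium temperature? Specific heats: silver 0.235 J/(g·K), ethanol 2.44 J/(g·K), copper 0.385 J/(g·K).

T_f is the heat-capacity-weighted average of the initial temperatures:
T_f = (60.63×211 + 973.56×37.9 + 90.09×37.9) / (60.63 + 973.56 + 90.09)
    = 53105 / 1124.3 ≈ 47.23 °C

T_f ≈ 47.2 °C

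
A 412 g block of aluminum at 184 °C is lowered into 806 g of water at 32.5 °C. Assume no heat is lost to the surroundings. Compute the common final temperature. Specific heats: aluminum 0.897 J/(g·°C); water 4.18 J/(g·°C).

T_f ≈ 47.5 °C

Taking heat into each body as positive, Σ m c ΔT = 0:
412·0.897·(T − 184) + 806·4.18·(T − 32.5) = 0
3738.6 T = 177495
T = 177495/3738.6 ≈ 47.48 °C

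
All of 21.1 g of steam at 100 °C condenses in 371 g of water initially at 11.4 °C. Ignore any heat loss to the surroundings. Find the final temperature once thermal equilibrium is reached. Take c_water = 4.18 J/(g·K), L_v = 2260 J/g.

Let T be the final temperature. ΣQ_i = 0:
latent heat released on condensation: 21.1·2260 = 47686
  condensate cools 100→T: 21.1·4.18·(T − 100) = 88.2(T − 100)
  water warms: 371·4.18·(T − 11.4) = 1550.8(T − 11.4)
1639 T = 47686 + 8819.8 + 17679 = 74185
T ≈ 45.26 °C, under the boiling point, so the assumption holds.

T_f ≈ 45.3 °C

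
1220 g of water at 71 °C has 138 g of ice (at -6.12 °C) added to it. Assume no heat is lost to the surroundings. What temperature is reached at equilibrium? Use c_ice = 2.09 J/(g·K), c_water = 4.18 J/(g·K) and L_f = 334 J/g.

T_f ≈ 55.4 °C

Heat gained plus heat lost sum to zero:
warm ice to 0 °C: 138×2.09×(0 − (-6.12)) = 1765.1; melt ice: 138×334 = 46092; warm the meltwater: 576.84 T; water cools: 1220×4.18×(T − 71) = 5099.6(T − 71)
5676.4 T = 362072 − 47857 = 314214
T ≈ 55.35 °C (positive, so assuming full melt was valid).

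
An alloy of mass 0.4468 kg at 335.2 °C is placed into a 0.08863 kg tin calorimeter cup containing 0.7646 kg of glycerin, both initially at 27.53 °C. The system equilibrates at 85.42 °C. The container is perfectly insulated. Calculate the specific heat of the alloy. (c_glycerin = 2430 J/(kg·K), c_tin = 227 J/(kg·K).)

c ≈ 974 J/(kg·K)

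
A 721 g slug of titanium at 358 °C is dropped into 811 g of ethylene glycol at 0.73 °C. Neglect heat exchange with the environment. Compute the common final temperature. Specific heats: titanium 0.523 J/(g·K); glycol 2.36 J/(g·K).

Heat lost by the titanium equals heat gained by the glycol:
721*0.523*(358 − T) = 811*2.36*(T − 0.73)
377.08(358 − T) = 1914(T − 0.73)
2291 T = 136393  ⇒  T ≈ 59.53 °C

T_f ≈ 59.5 °C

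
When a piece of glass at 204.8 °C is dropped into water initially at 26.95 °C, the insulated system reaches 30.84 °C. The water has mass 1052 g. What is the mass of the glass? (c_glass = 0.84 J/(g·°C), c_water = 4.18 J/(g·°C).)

m ≈ 117 g

|Q_glass| = |Q_water|:
m×0.84×(204.8 − 30.84) = 1052×4.18×(30.84 − 26.95)
146.13 m = 17106  ⇒  m ≈ 117.1 g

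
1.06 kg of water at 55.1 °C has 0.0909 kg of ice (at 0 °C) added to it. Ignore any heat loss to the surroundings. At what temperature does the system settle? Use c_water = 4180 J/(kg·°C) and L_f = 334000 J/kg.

Energy conservation, ΣQ = 0:
latent heat to melt: 0.0909×334000 = 30361
  meltwater 0→T: 0.0909×4180×T = 379.96 T
  water: 4430.8(T − 55.1)
4810.8 T = 244137 − 30361 = 213776
T ≈ 44.44 °C (positive, so assuming full melt was valid).

T_f ≈ 44.4 °C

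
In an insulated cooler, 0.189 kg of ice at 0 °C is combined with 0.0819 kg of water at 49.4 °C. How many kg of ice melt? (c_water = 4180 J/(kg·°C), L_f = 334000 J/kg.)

Water can give up m c ΔT = 0.0819×4180×49.4 = 16912 J before reaching 0 °C.
Fully melting the ice requires m_ice L_f = 0.189×334000 = 63126 J.
That's not enough to melt it all — equilibrium is at 0 °C with ice remaining.
Mass melted = 16912/334000 ≈ 0.05063 kg.

m_melted ≈ 0.0506 kg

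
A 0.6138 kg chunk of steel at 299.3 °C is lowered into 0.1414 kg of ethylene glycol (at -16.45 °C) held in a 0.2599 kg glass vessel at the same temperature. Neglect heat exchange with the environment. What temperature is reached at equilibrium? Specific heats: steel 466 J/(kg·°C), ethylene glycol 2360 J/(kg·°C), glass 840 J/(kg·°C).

Heat gained plus heat lost sum to zero:
0.6138·466·(T − 299.3) + 0.1414·2360·(T − (-16.45)) + 0.2599·840·(T − (-16.45)) = 0
(286.03 + 333.7 + 218.32) T = 286.03·299.3 + 333.7·(-16.45) + 218.32·(-16.45)
T = 76528 / 838.05 = 91.3 °C

T_f ≈ 91.3 °C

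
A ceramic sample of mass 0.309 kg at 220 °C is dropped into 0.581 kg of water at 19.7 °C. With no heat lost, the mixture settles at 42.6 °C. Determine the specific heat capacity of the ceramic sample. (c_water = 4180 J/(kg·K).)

m_s c (T_s − T_f) = m_water c_water (T_f − T_0):
0.309×c×(220 − 42.6) = 0.581×4180×(42.6 − 19.7)
54.82 c = 55614  ⇒  c ≈ 1015 J/(kg·K)

c ≈ 1010 J/(kg·K)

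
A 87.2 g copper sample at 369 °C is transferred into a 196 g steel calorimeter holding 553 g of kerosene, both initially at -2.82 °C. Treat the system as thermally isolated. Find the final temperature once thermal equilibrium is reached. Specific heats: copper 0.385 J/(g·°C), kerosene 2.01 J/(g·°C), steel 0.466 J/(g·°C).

Let T be the final temperature. ΣQ_i = 0:
87.2*0.385*(T − 369) + 553*2.01*(T − (-2.82)) + 196*0.466*(T − (-2.82)) = 0
1236.4 T = 8996
T ≈ 7.28 °C

T_f ≈ 7.3 °C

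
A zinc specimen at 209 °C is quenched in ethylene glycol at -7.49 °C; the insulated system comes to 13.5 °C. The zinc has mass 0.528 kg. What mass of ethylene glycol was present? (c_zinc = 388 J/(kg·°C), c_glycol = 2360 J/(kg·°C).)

|Q_zinc| = |Q_glycol|:
0.528·388·(209 − 13.5) = m·2360·(13.5 − (-7.49))
49536 m = 40051  ⇒  m ≈ 0.8085 kg

m ≈ 0.809 kg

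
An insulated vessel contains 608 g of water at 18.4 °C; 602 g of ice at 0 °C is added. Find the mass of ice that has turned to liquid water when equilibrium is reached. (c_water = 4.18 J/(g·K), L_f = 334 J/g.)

m_melted ≈ 140 g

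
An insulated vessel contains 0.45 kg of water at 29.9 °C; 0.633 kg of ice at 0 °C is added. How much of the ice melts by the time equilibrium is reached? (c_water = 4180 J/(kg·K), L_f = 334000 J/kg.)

Heat available from the water dropping to 0 °C: 0.45×4180×29.9 = 56242 J.
Fully melting the ice requires m_ice L_f = 0.633×334000 = 211422 J.
That's not enough to melt it all — equilibrium is at 0 °C with ice remaining.
m_melt = 56242 / L_f = 0.1684 kg.

m_melted ≈ 0.168 kg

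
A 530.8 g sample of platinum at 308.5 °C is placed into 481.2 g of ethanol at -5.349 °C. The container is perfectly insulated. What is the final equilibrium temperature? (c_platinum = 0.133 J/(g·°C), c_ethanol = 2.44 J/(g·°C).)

T_f = Σ m_i c_i T_i / Σ m_i c_i:
T_f = (70.6·308.5 + 1174.1·(-5.349)) / (70.6 + 1174.1)
    = 15499 / 1244.7 ≈ 12.45 °C

T_f ≈ 12.5 °C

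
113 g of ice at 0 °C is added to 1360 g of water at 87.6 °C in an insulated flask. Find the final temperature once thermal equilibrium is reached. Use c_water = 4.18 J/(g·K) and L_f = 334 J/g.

Energy balance with sensible and latent terms:
latent heat to melt: 113×334 = 37742
  meltwater 0→T: 113×4.18×T = 472.34 T
  water: 5684.8(T − 87.6)
6157.1 T = 497988 − 37742 = 460246
T ≈ 74.75 °C — above 0 °C, consistent with complete melting.

T_f ≈ 74.8 °C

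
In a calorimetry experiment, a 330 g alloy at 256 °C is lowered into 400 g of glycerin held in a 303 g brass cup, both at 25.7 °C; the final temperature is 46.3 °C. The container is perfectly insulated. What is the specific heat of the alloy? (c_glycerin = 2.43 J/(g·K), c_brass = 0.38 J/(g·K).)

Heat gained plus heat lost sum to zero:
330·c·(46.3 − 256) + 400·2.43·(46.3 − 25.7) + 303·0.38·(46.3 − 25.7) = 0
-69201 c = -22395
c = -22395/-69201 ≈ 0.3236 J/(g·K)

c ≈ 0.324 J/(g·K)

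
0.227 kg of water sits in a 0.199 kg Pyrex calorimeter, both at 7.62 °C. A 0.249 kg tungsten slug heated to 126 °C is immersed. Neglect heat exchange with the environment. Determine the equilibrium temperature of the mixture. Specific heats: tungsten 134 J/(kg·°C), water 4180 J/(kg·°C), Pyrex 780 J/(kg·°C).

T_f ≈ 11.1 °C

Net heat exchanged in the isolated system is zero:
0.249×134×(T − 126) + 0.227×4180×(T − 7.62) + 0.199×780×(T − 7.62) = 0
33.37(T − 126) + 948.86(T − 7.62) + 155.22(T − 7.62) = 0
(33.37 + 948.86 + 155.22) T = 33.37×126 + 948.86×7.62 + 155.22×7.62
T ≈ 11.09 °C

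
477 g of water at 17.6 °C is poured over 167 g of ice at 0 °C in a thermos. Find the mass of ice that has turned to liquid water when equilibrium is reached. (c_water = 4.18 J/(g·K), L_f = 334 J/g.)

m_melted ≈ 105 g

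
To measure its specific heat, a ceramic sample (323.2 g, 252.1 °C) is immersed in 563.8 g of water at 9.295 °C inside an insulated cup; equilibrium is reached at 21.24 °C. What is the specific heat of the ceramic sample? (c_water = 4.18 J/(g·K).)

Heat lost by the ceramic sample = heat gained by the water:
323.2·c·(252.1 − 21.24) = 563.8·4.18·(21.24 − 9.295)
74614 c = 28151  ⇒  c ≈ 0.3773 J/(g·K)

c ≈ 0.377 J/(g·K)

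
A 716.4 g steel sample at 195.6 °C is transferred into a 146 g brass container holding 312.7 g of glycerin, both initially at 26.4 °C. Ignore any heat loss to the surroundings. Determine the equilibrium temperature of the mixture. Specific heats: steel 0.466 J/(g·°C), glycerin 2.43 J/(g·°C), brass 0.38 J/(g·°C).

T_f ≈ 75.6 °C

Taking heat into each body as positive, Σ m c ΔT = 0:
716.4×0.466×(T − 195.6) + 312.7×2.43×(T − 26.4) + 146×0.38×(T − 26.4) = 0
333.84(T − 195.6) + 759.86(T − 26.4) + 55.48(T − 26.4) = 0
(333.84 + 759.86 + 55.48) T = 333.84×195.6 + 759.86×26.4 + 55.48×26.4
T = 86825/1149.2 ≈ 75.55 °C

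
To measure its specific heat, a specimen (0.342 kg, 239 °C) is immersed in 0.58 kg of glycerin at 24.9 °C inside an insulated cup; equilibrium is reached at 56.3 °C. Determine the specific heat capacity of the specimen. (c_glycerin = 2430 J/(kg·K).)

c ≈ 708 J/(kg·K)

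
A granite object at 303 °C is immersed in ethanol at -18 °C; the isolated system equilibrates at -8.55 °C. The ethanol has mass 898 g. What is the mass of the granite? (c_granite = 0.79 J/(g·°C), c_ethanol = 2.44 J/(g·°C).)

Conservation of energy gives ΣQ = 0:
m·0.79·(-8.55 − 303) + 898·2.44·(-8.55 − (-18)) = 0
-246.12 m = -20706
m = -20706/-246.12 ≈ 84.13 g

m ≈ 84.1 g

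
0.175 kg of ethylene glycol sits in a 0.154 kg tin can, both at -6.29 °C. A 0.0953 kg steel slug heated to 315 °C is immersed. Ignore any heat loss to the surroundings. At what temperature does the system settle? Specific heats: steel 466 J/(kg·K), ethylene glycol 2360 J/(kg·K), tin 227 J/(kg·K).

T_f ≈ 22.7 °C

Conservation of energy gives ΣQ = 0:
0.0953·466·(T − 315) + 0.175·2360·(T − (-6.29)) + 0.154·227·(T − (-6.29)) = 0
492.37 T = 11171
T ≈ 22.69 °C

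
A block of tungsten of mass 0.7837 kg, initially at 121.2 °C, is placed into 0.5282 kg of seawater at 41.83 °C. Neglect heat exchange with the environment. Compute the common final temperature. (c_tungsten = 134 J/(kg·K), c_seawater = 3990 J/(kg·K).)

|Q_tungsten| = |Q_seawater|:
0.7837×134×(121.2 − T) = 0.5282×3990×(T − 41.83)
105.02(121.2 − T) = 2107.5(T − 41.83)
2212.5 T = 100885  ⇒  T ≈ 45.60 °C

T_f ≈ 45.6 °C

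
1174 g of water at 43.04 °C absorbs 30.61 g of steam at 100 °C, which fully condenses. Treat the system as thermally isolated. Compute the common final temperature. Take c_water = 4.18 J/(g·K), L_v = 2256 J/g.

T_f ≈ 58.2 °C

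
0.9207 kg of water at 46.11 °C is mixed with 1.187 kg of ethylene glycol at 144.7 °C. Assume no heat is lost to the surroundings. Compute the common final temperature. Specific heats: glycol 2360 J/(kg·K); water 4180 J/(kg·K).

T_f ≈ 87.6 °C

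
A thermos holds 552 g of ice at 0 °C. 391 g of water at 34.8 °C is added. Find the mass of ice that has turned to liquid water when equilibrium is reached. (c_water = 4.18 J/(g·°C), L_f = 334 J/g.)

m_melted ≈ 170 g

Water can give up m c ΔT = 391×4.18×34.8 = 56876 J before reaching 0 °C.
Melting all 552 g of ice would need 552×334 = 184368 J.
56876 J < 184368 J, so only part of the ice melts and the system sits at 0 °C.
m_melt = 56876 / L_f = 170.3 g.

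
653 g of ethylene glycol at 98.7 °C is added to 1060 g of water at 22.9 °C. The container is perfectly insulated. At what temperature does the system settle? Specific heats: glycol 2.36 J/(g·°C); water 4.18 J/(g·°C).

T_f ≈ 42.5 °C

Energy conservation, ΣQ = 0:
653·2.36·(T − 98.7) + 1060·4.18·(T − 22.9) = 0
1541.1(T − 98.7) + 4430.8(T − 22.9) = 0
(1541.1 + 4430.8) T = 1541.1·98.7 + 4430.8·22.9
T ≈ 42.46 °C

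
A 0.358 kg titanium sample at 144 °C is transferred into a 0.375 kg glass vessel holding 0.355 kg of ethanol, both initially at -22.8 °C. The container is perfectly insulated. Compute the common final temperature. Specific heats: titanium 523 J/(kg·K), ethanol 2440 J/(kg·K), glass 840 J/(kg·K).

T_f ≈ 0.0 °C

Conservation of energy gives ΣQ = 0:
0.358·523·(T − 144) + 0.355·2440·(T − (-22.8)) + 0.375·840·(T − (-22.8)) = 0
(187.23 + 866.2 + 315) T = 187.23·144 + 866.2·(-22.8) + 315·(-22.8)
T = 30.34 / 1368.4 = 0.0222 °C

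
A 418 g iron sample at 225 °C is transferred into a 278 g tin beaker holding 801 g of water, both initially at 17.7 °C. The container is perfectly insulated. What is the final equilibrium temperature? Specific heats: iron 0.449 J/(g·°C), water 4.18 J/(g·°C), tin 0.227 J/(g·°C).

With ΣQ=0 the equilibrium temperature is the m·c-weighted mean:
T_f = (187.68×225 + 3348.2×17.7 + 63.11×17.7) / (187.68 + 3348.2 + 63.11)
    = 102608 / 3599 ≈ 28.51 °C

T_f ≈ 28.5 °C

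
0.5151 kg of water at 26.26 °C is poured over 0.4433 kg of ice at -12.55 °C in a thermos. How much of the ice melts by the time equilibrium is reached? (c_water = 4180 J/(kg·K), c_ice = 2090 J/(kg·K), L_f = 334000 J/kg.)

Heat available from the water dropping to 0 °C: 0.5151·4180·26.26 = 56541 J.
Warming the ice to 0 °C takes 0.4433·2090·12.55 = 11628 J, leaving 44913 J for melting.
Fully melting the ice requires m_ice L_f = 0.4433·334000 = 148062 J.
That's not enough to melt it all — equilibrium is at 0 °C with ice remaining.
m_melted·334000 = 44913  ⇒  m_melted ≈ 0.1345 kg.

m_melted ≈ 0.134 kg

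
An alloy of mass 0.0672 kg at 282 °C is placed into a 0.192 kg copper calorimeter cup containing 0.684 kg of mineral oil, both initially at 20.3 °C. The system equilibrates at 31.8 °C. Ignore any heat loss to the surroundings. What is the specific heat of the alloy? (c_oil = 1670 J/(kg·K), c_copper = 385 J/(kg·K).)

Taking heat into each body as positive, Σ m c ΔT = 0:
0.0672·c·(31.8 − 282) + 0.684·1670·(31.8 − 20.3) + 0.192·385·(31.8 − 20.3) = 0
-16.81 c = -13986
c = -13986/-16.81 ≈ 831.9 J/(kg·K)

c ≈ 832 J/(kg·K)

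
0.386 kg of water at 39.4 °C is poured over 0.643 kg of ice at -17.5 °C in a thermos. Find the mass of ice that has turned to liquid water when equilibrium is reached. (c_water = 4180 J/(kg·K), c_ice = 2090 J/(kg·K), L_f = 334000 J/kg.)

m_melted ≈ 0.12 kg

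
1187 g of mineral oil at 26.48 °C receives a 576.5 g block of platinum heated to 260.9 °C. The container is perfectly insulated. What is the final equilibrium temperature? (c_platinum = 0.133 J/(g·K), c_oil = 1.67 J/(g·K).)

Let T be the final temperature. ΣQ_i = 0:
576.5*0.133*(T − 260.9) + 1187*1.67*(T − 26.48) = 0
(76.67 + 1982.3) T = 76.67*260.9 + 1982.3*26.48
T = 72495/2059 ≈ 35.21 °C

T_f ≈ 35.2 °C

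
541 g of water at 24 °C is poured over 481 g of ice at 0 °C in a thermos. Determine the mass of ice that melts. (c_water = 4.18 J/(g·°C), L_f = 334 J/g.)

m_melted ≈ 162 g

Water can give up m c ΔT = 541·4.18·24 = 54273 J before reaching 0 °C.
Melting all 481 g of ice would need 481·334 = 160654 J.
That's not enough to melt it all — equilibrium is at 0 °C with ice remaining.
m_melted·334 = 54273  ⇒  m_melted ≈ 162.5 g.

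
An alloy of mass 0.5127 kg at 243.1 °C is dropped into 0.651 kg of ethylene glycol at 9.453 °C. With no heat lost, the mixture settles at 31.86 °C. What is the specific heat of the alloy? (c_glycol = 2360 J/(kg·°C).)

Taking heat into each body as positive, Σ m c ΔT = 0:
0.5127×c×(31.86 − 243.1) + 0.651×2360×(31.86 − 9.453) = 0
-108.3 c = -34425
c = -34425/-108.3 ≈ 317.9 J/(kg·°C)

c ≈ 318 J/(kg·°C)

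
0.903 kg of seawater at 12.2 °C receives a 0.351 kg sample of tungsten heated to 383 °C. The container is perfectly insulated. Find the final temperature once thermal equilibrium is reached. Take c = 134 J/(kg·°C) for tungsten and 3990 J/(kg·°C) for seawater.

T_f ≈ 17.0 °C

Setting the total heat transfer to zero:
0.351*134*(T − 383) + 0.903*3990*(T − 12.2) = 0
47.03(T − 383) + 3603(T − 12.2) = 0
(47.03 + 3603) T = 47.03*383 + 3603*12.2
T = 61970 / 3650 = 17 °C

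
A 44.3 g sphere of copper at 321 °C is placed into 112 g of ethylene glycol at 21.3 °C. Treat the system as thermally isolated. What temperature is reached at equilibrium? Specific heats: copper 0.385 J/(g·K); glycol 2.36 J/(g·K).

|Q_copper| = |Q_glycol|:
44.3×0.385×(321 − T) = 112×2.36×(T − 21.3)
17.06(321 − T) = 264.32(T − 21.3)
281.38 T = 11105  ⇒  T ≈ 39.47 °C

T_f ≈ 39.5 °C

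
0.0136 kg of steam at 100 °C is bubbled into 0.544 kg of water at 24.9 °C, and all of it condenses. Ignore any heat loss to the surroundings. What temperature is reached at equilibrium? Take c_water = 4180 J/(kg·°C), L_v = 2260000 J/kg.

T_f ≈ 39.9 °C

Conservation of energy gives ΣQ = 0:
latent heat released on condensation: 0.0136·2260000 = 30736; condensed water 100 °C→T: 56.85(T − 100); water warms: 0.544·4180·(T − 24.9) = 2273.9(T − 24.9)
2330.8 T = 30736 + 5684.8 + 56621 = 93041
T ≈ 39.92 °C, under the boiling point, so the assumption holds.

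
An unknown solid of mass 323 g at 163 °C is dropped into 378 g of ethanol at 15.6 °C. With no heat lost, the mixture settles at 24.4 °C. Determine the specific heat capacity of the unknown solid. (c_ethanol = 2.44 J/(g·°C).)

c ≈ 0.181 J/(g·°C)

m_s c (T_s − T_f) = m_ethanol c_ethanol (T_f − T_0):
323×c×(163 − 24.4) = 378×2.44×(24.4 − 15.6)
44768 c = 8116.4  ⇒  c ≈ 0.1813 J/(g·°C)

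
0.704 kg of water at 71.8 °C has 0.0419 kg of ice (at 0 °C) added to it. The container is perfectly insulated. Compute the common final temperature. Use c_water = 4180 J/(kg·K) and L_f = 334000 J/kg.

T_f ≈ 63.3 °C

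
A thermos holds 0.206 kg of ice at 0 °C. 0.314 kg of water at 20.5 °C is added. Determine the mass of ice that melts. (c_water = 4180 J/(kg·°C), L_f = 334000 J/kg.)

m_melted ≈ 0.0806 kg

Water can give up m c ΔT = 0.314·4180·20.5 = 26907 J before reaching 0 °C.
Melting all 0.206 kg of ice would need 0.206·334000 = 68804 J.
26907 J < 68804 J, so only part of the ice melts and the system sits at 0 °C.
m_melted·334000 = 26907  ⇒  m_melted ≈ 0.08056 kg.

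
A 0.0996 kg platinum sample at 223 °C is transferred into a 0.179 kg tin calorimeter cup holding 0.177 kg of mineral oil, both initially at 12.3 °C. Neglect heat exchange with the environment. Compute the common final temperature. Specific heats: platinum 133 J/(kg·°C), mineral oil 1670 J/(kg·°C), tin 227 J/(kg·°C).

Energy conservation, ΣQ = 0:
0.0996·133·(T − 223) + 0.177·1670·(T − 12.3) + 0.179·227·(T − 12.3) = 0
(13.25 + 295.59 + 40.63) T = 13.25·223 + 295.59·12.3 + 40.63·12.3
T = 7089.6 / 349.47 = 20.3 °C

T_f ≈ 20.3 °C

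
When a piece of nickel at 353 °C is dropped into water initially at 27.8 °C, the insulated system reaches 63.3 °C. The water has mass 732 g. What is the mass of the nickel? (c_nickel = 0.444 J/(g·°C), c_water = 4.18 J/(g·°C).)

m ≈ 844 g

|Q_nickel| = |Q_water|:
m×0.444×(353 − 63.3) = 732×4.18×(63.3 − 27.8)
128.63 m = 108621  ⇒  m ≈ 844.5 g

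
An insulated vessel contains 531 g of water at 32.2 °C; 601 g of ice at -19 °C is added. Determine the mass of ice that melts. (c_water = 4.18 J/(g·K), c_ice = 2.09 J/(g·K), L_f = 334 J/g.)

m_melted ≈ 143 g

Cooling the water to 0 °C releases 531·4.18·32.2 = 71470 J.
Of that, 601·2.09·19 = 23866 J goes to bring the ice to 0 °C, leaving 47605 J.
Fully melting the ice requires m_ice L_f = 601·334 = 200734 J.
That's not enough to melt it all — equilibrium is at 0 °C with ice remaining.
m_melted·334 = 47605  ⇒  m_melted ≈ 142.5 g.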